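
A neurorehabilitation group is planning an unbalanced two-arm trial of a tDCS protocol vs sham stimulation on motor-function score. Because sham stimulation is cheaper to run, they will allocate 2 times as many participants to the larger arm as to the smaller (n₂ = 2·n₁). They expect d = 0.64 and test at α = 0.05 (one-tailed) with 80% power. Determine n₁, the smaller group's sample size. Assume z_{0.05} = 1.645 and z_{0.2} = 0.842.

With allocation ratio k = n₂/n₁ = 2, Var(x̄₁−x̄₂) = σ²(1/n₁ + 1/(k·n₁)) = σ²·(k+1)/(k·n₁).
So n₁ = (1 + 1/k)·((z_{α} + z_β)/d)² = 1.500 × (2.487/0.64)².
n₁ = 1.500 × 15.10 = 22.7.
Round up: n₁ = 23, giving n₂ = 2 × 23 = 46.

n₁ = 23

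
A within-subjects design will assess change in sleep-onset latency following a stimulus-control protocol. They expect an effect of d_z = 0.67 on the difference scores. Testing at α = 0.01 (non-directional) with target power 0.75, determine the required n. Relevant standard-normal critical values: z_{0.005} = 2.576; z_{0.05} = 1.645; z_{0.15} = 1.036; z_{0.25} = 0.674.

n = 24 pairs

For a paired (one-sample on differences) test: n = ((z_{α/2} + z_β) / d)².
z_{α/2} + z_β = 2.576 + 0.674 = 3.250.
n = (3.250 / 0.67)² = 4.851² = 23.53.
Round up.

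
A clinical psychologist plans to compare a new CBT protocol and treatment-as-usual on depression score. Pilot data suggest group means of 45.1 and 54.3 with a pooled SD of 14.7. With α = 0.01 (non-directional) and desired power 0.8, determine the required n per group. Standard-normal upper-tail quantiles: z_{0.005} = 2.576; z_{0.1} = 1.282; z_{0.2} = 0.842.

Cohen's d = |M₁ − M₂| / SD_pooled = |45.1 − 54.3| / 14.7 = 9.2 / 14.7 = 0.626.
For two independent groups with equal n: n = 2·((z_{α/2} + z_β) / d)².
z_{α/2} + z_β = 2.576 + 0.842 = 3.418.
n = 2 × (3.418 / 0.626)² = 2 × 5.460² = 2 × 29.81 = 59.6.
Round up to the next whole participant.

n = 60 per group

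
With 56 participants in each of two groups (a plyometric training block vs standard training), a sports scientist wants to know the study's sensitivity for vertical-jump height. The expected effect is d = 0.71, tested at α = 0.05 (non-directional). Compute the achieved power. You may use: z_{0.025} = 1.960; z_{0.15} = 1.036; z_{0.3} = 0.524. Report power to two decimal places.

For two equal groups, power = Φ(d·√(n/2) − z_{α/2}).
d·√(n/2) = 0.71 × √(56/2) = 0.71 × 5.292 = 3.757.
z_β = 3.757 − 1.960 = 1.797.
Power = Φ(1.797) = 0.964.

power ≈ 0.96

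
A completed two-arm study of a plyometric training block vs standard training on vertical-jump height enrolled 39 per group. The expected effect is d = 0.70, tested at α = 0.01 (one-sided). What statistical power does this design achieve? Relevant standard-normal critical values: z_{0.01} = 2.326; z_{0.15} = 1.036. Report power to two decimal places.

For two equal groups, power = Φ(d·√(n/2) − z_{α}).
d·√(n/2) = 0.70 × √(39/2) = 0.70 × 4.416 = 3.091.
z_β = 3.091 − 2.326 = 0.765.
Power = Φ(0.765) = 0.778.

power ≈ 0.78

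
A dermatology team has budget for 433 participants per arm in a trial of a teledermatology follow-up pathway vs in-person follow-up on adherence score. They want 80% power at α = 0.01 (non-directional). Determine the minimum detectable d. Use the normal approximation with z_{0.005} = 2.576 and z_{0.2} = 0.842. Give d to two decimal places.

For two independent groups of n = 433 each: d_min = (z_{α/2} + z_β)·√(2/n).
z-sum = 2.576 + 0.842 = 3.418.
d_min = 3.418 × √(2/433) = 3.418 × 0.0680 = 0.232.

d_min ≈ 0.23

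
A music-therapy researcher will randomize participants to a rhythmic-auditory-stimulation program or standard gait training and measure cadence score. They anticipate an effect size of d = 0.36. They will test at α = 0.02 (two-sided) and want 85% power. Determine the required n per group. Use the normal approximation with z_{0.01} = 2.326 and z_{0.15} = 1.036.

n = 175 per group

For two independent groups with equal n: n = 2·((z_{α/2} + z_β) / d)².
z_{α/2} + z_β = 2.326 + 1.036 = 3.362.
n = 2 × (3.362 / 0.36)² = 2 × 9.339² = 2 × 87.21 = 174.4.
Round up to the next whole participant.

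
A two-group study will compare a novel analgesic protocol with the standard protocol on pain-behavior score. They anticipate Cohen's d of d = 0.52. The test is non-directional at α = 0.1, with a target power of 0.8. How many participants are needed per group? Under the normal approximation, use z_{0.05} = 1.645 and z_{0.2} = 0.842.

For two independent groups with equal n: n = 2·((z_{α/2} + z_β) / d)².
z_{α/2} + z_β = 1.645 + 0.842 = 2.487.
n = 2 × (2.487 / 0.52)² = 2 × 4.783² = 2 × 22.87 = 45.7.
Round up to the next whole participant.

n = 46 per group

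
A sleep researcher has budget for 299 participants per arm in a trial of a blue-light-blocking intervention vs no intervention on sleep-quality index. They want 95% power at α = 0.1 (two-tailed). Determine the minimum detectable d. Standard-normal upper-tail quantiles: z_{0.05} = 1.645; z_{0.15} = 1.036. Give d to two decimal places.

d_min ≈ 0.27

For two independent groups of n = 299 each: d_min = (z_{α/2} + z_β)·√(2/n).
z-sum = 1.645 + 1.645 = 3.290.
d_min = 3.290 × √(2/299) = 3.290 × 0.0818 = 0.269.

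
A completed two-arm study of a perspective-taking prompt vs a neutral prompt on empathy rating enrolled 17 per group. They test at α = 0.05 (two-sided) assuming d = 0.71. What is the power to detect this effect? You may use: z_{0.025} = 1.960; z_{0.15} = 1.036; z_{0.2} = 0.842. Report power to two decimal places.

For two equal groups, power = Φ(d·√(n/2) − z_{α/2}).
d·√(n/2) = 0.71 × √(17/2) = 0.71 × 2.915 = 2.070.
z_β = 2.070 − 1.960 = 0.110.
Power = Φ(0.110) = 0.544.

power ≈ 0.54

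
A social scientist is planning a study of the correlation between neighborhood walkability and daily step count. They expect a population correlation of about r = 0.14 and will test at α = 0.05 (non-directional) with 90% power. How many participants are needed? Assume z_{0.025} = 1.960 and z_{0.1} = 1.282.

Fisher's z: C = ½·ln((1+r)/(1−r)) = ½·ln(1.3256) = 0.1409.
n = ((z_{α/2} + z_β)/C)² + 3.
(1.960 + 1.282) / 0.1409 = 3.242 / 0.1409 = 23.009.
n = 23.009² + 3 = 529.42 + 3 = 532.4.
Round up.

n = 533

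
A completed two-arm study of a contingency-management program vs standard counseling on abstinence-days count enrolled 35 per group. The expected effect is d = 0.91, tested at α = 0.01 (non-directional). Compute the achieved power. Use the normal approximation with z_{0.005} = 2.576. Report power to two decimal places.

For two equal groups, power = Φ(d·√(n/2) − z_{α/2}).
d·√(n/2) = 0.91 × √(35/2) = 0.91 × 4.183 = 3.807.
z_β = 3.807 − 2.576 = 1.231.
Power = Φ(1.231) = 0.891.

power ≈ 0.89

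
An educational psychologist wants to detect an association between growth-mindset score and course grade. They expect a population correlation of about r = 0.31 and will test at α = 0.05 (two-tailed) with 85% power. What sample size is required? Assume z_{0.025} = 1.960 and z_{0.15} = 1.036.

n = 91

Fisher's z: C = ½·ln((1+r)/(1−r)) = ½·ln(1.8986) = 0.3205.
n = ((z_{α/2} + z_β)/C)² + 3.
(1.960 + 1.036) / 0.3205 = 2.996 / 0.3205 = 9.348.
n = 9.348² + 3 = 87.38 + 3 = 90.4.
Round up.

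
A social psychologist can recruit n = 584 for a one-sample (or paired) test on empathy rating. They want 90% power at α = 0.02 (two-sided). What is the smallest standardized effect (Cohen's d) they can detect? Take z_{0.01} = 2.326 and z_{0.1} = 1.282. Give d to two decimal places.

For a single sample (or paired design) of n = 584: d_min = (z_{α/2} + z_β)/√n.
z-sum = 2.326 + 1.282 = 3.608.
d_min = 3.608 / √584 = 3.608 / 24.166 = 0.149.

d_min ≈ 0.15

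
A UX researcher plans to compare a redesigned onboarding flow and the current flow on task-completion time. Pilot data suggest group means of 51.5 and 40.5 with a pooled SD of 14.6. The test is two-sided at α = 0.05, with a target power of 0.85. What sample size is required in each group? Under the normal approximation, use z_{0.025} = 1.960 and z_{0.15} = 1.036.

n = 32 per group

Cohen's d = |M₁ − M₂| / SD_pooled = |51.5 − 40.5| / 14.6 = 11.0 / 14.6 = 0.753.
For two independent groups with equal n: n = 2·((z_{α/2} + z_β) / d)².
z_{α/2} + z_β = 1.960 + 1.036 = 2.996.
n = 2 × (2.996 / 0.753)² = 2 × 3.979² = 2 × 15.83 = 31.7.
Round up to the next whole participant.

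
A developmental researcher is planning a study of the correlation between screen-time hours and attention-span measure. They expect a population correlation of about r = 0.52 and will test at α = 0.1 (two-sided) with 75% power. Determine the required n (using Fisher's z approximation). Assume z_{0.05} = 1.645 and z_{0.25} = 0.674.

n = 20

Fisher's z: C = ½·ln((1+r)/(1−r)) = ½·ln(3.1667) = 0.5763.
n = ((z_{α/2} + z_β)/C)² + 3.
(1.645 + 0.674) / 0.5763 = 2.319 / 0.5763 = 4.024.
n = 4.024² + 3 = 16.19 + 3 = 19.2.
Round up.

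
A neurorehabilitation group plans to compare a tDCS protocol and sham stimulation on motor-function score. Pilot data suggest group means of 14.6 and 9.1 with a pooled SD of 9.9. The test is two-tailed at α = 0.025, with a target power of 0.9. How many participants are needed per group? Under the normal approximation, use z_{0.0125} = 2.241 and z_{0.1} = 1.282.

n = 81 per group

Cohen's d = |M₁ − M₂| / SD_pooled = |14.6 − 9.1| / 9.9 = 5.5 / 9.9 = 0.556.
For two independent groups with equal n: n = 2·((z_{α/2} + z_β) / d)².
z_{α/2} + z_β = 2.241 + 1.282 = 3.523.
n = 2 × (3.523 / 0.556)² = 2 × 6.336² = 2 × 40.15 = 80.3.
Round up to the next whole participant.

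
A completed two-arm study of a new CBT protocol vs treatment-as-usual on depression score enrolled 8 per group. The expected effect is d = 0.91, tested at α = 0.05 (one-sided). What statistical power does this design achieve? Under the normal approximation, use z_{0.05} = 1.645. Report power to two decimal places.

For two equal groups, power = Φ(d·√(n/2) − z_{α}).
d·√(n/2) = 0.91 × √(8/2) = 0.91 × 2.000 = 1.820.
z_β = 1.820 − 1.645 = 0.175.
Power = Φ(0.175) = 0.569.

power ≈ 0.57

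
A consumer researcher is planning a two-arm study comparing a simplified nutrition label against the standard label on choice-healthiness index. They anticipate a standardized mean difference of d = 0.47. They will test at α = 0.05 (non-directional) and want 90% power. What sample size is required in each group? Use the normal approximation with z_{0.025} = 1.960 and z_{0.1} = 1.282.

n = 96 per group

For two independent groups with equal n: n = 2·((z_{α/2} + z_β) / d)².
z_{α/2} + z_β = 1.960 + 1.282 = 3.242.
n = 2 × (3.242 / 0.47)² = 2 × 6.898² = 2 × 47.58 = 95.2.
Round up to the next whole participant.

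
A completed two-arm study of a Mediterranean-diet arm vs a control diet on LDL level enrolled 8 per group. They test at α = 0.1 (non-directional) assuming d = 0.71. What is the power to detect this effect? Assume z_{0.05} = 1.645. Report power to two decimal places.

For two equal groups, power = Φ(d·√(n/2) − z_{α/2}).
d·√(n/2) = 0.71 × √(8/2) = 0.71 × 2.000 = 1.420.
z_β = 1.420 − 1.645 = -0.225.
Power = Φ(-0.225) = 0.411.

power ≈ 0.41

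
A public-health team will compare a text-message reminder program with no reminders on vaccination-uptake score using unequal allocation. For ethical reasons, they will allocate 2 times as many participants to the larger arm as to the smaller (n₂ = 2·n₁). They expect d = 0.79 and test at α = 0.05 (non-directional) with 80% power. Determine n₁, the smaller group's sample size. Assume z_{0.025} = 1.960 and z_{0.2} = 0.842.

With allocation ratio k = n₂/n₁ = 2, Var(x̄₁−x̄₂) = σ²(1/n₁ + 1/(k·n₁)) = σ²·(k+1)/(k·n₁).
So n₁ = (1 + 1/k)·((z_{α/2} + z_β)/d)² = 1.500 × (2.802/0.79)².
n₁ = 1.500 × 12.58 = 18.9.
Round up: n₁ = 19, giving n₂ = 2 × 19 = 38.

n₁ = 19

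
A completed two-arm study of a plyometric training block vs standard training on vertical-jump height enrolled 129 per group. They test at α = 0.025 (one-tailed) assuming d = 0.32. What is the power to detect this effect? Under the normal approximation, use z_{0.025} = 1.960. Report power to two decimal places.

For two equal groups, power = Φ(d·√(n/2) − z_{α}).
d·√(n/2) = 0.32 × √(129/2) = 0.32 × 8.031 = 2.570.
z_β = 2.570 − 1.960 = 0.610.
Power = Φ(0.610) = 0.729.

power ≈ 0.73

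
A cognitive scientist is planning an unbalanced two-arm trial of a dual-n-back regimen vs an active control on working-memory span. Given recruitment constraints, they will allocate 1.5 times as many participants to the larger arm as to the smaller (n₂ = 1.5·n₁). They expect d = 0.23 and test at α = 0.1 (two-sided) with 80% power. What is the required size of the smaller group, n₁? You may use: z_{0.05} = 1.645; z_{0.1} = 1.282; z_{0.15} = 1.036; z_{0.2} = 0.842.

n₁ = 195

With allocation ratio k = n₂/n₁ = 1.5, Var(x̄₁−x̄₂) = σ²(1/n₁ + 1/(k·n₁)) = σ²·(k+1)/(k·n₁).
So n₁ = (1 + 1/k)·((z_{α/2} + z_β)/d)² = 1.667 × (2.487/0.23)².
n₁ = 1.667 × 116.92 = 194.9.
Round up: n₁ = 195, giving n₂ = ⌈1.5 × 195⌉ = ⌈292.5⌉ = 293.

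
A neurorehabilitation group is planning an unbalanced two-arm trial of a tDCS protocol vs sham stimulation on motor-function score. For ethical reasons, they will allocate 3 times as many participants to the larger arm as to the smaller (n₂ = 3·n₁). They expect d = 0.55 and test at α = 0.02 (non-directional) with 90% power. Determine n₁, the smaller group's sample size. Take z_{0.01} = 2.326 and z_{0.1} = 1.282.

n₁ = 58

With allocation ratio k = n₂/n₁ = 3, Var(x̄₁−x̄₂) = σ²(1/n₁ + 1/(k·n₁)) = σ²·(k+1)/(k·n₁).
So n₁ = (1 + 1/k)·((z_{α/2} + z_β)/d)² = 1.333 × (3.608/0.55)².
n₁ = 1.333 × 43.03 = 57.4.
Round up: n₁ = 58, giving n₂ = 3 × 58 = 174.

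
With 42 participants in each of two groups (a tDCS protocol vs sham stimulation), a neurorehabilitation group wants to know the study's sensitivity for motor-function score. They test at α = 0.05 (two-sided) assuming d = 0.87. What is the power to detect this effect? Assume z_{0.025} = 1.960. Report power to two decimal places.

For two equal groups, power = Φ(d·√(n/2) − z_{α/2}).
d·√(n/2) = 0.87 × √(42/2) = 0.87 × 4.583 = 3.987.
z_β = 3.987 − 1.960 = 2.027.
Power = Φ(2.027) = 0.979.

power ≈ 0.98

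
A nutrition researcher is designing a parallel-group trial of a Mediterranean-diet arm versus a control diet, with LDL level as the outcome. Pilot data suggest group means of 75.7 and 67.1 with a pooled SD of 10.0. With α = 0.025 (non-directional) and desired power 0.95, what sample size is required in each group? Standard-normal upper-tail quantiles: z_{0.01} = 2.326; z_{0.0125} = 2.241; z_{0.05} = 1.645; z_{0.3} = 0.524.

n = 41 per group

Cohen's d = |M₁ − M₂| / SD_pooled = |75.7 − 67.1| / 10.0 = 8.6 / 10.0 = 0.860.
For two independent groups with equal n: n = 2·((z_{α/2} + z_β) / d)².
z_{α/2} + z_β = 2.241 + 1.645 = 3.886.
n = 2 × (3.886 / 0.860)² = 2 × 4.519² = 2 × 20.42 = 40.8.
Round up to the next whole participant.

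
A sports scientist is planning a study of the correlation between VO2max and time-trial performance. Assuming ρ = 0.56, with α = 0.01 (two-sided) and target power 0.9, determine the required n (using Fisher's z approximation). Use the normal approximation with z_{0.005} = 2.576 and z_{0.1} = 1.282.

Fisher's z: C = ½·ln((1+r)/(1−r)) = ½·ln(3.5455) = 0.6328.
n = ((z_{α/2} + z_β)/C)² + 3.
(2.576 + 1.282) / 0.6328 = 3.858 / 0.6328 = 6.097.
n = 6.097² + 3 = 37.17 + 3 = 40.2.
Round up.

n = 41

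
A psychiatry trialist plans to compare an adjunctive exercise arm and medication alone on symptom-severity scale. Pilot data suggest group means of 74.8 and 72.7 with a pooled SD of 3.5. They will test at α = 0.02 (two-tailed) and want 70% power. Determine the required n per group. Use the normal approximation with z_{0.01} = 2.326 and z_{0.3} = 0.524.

Cohen's d = |M₁ − M₂| / SD_pooled = |74.8 − 72.7| / 3.5 = 2.1 / 3.5 = 0.600.
For two independent groups with equal n: n = 2·((z_{α/2} + z_β) / d)².
z_{α/2} + z_β = 2.326 + 0.524 = 2.850.
n = 2 × (2.850 / 0.600)² = 2 × 4.750² = 2 × 22.56 = 45.1.
Round up to the next whole participant.

n = 46 per group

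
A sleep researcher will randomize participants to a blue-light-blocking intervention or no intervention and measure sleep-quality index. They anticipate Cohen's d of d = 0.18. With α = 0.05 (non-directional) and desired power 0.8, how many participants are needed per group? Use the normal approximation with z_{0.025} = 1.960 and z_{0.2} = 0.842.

n = 485 per group

For two independent groups with equal n: n = 2·((z_{α/2} + z_β) / d)².
z_{α/2} + z_β = 1.960 + 0.842 = 2.802.
n = 2 × (2.802 / 0.18)² = 2 × 15.567² = 2 × 242.32 = 484.6.
Round up to the next whole participant.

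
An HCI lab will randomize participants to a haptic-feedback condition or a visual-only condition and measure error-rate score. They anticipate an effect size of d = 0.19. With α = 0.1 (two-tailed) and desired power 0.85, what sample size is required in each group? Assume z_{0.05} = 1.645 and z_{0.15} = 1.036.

For two independent groups with equal n: n = 2·((z_{α/2} + z_β) / d)².
z_{α/2} + z_β = 1.645 + 1.036 = 2.681.
n = 2 × (2.681 / 0.19)² = 2 × 14.111² = 2 × 199.11 = 398.2.
Round up to the next whole participant.

n = 399 per group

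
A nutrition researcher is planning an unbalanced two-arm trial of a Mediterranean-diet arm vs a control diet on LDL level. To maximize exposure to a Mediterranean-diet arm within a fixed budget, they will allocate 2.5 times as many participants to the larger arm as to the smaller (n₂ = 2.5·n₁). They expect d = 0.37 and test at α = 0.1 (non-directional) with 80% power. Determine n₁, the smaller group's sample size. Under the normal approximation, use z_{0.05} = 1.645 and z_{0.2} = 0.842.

n₁ = 64

With allocation ratio k = n₂/n₁ = 2.5, Var(x̄₁−x̄₂) = σ²(1/n₁ + 1/(k·n₁)) = σ²·(k+1)/(k·n₁).
So n₁ = (1 + 1/k)·((z_{α/2} + z_β)/d)² = 1.400 × (2.487/0.37)².
n₁ = 1.400 × 45.18 = 63.3.
Round up: n₁ = 64, giving n₂ = 2.5 × 64 = 160.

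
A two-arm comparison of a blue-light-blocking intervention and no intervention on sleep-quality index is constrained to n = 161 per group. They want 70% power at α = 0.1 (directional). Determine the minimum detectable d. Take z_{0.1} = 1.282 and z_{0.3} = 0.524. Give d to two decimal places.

For two independent groups of n = 161 each: d_min = (z_{α} + z_β)·√(2/n).
z-sum = 1.282 + 0.524 = 1.806.
d_min = 1.806 × √(2/161) = 1.806 × 0.1115 = 0.201.

d_min ≈ 0.20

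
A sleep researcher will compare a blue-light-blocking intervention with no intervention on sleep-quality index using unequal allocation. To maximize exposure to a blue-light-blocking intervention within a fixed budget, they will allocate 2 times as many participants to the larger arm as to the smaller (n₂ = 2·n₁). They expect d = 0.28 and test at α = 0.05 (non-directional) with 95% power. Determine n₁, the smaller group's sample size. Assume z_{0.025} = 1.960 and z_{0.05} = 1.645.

n₁ = 249

With allocation ratio k = n₂/n₁ = 2, Var(x̄₁−x̄₂) = σ²(1/n₁ + 1/(k·n₁)) = σ²·(k+1)/(k·n₁).
So n₁ = (1 + 1/k)·((z_{α/2} + z_β)/d)² = 1.500 × (3.605/0.28)².
n₁ = 1.500 × 165.77 = 248.6.
Round up: n₁ = 249, giving n₂ = 2 × 249 = 498.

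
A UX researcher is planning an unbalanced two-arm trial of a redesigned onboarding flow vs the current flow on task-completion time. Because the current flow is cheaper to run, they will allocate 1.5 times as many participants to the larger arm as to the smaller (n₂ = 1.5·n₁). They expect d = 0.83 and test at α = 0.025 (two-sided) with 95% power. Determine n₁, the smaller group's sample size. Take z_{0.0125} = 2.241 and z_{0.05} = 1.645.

n₁ = 37

With allocation ratio k = n₂/n₁ = 1.5, Var(x̄₁−x̄₂) = σ²(1/n₁ + 1/(k·n₁)) = σ²·(k+1)/(k·n₁).
So n₁ = (1 + 1/k)·((z_{α/2} + z_β)/d)² = 1.667 × (3.886/0.83)².
n₁ = 1.667 × 21.92 = 36.5.
Round up: n₁ = 37, giving n₂ = ⌈1.5 × 37⌉ = ⌈55.5⌉ = 56.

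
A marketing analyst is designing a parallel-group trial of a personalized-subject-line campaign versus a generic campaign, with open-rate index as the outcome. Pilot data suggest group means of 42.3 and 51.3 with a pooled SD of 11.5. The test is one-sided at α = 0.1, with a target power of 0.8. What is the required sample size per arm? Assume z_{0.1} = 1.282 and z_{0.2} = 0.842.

Cohen's d = |M₁ − M₂| / SD_pooled = |42.3 − 51.3| / 11.5 = 9.0 / 11.5 = 0.783.
For two independent groups with equal n: n = 2·((z_{α} + z_β) / d)².
z_{α} + z_β = 1.282 + 0.842 = 2.124.
n = 2 × (2.124 / 0.783)² = 2 × 2.713² = 2 × 7.36 = 14.7.
Round up to the next whole participant.

n = 15 per group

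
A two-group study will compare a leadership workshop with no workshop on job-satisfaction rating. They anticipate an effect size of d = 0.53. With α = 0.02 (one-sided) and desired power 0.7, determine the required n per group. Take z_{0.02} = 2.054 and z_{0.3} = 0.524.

n = 48 per group

For two independent groups with equal n: n = 2·((z_{α} + z_β) / d)².
z_{α} + z_β = 2.054 + 0.524 = 2.578.
n = 2 × (2.578 / 0.53)² = 2 × 4.864² = 2 × 23.66 = 47.3.
Round up to the next whole participant.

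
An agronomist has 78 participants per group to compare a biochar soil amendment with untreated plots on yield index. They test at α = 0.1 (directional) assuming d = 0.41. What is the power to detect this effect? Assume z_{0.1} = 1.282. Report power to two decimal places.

power ≈ 0.90

For two equal groups, power = Φ(d·√(n/2) − z_{α}).
d·√(n/2) = 0.41 × √(78/2) = 0.41 × 6.245 = 2.560.
z_β = 2.560 − 1.282 = 1.278.
Power = Φ(1.278) = 0.899.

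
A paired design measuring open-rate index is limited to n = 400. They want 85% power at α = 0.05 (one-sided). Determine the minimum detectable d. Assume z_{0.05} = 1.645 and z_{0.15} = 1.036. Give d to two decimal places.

For a single sample (or paired design) of n = 400: d_min = (z_{α} + z_β)/√n.
z-sum = 1.645 + 1.036 = 2.681.
d_min = 2.681 / √400 = 2.681 / 20.000 = 0.134.

d_min ≈ 0.13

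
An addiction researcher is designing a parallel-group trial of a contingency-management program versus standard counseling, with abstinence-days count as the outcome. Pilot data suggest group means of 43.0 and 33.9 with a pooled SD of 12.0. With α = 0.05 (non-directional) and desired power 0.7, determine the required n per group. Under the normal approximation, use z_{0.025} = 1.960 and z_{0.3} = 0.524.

Cohen's d = |M₁ − M₂| / SD_pooled = |43.0 − 33.9| / 12.0 = 9.1 / 12.0 = 0.758.
For two independent groups with equal n: n = 2·((z_{α/2} + z_β) / d)².
z_{α/2} + z_β = 1.960 + 0.524 = 2.484.
n = 2 × (2.484 / 0.758)² = 2 × 3.277² = 2 × 10.74 = 21.5.
Round up to the next whole participant.

n = 22 per group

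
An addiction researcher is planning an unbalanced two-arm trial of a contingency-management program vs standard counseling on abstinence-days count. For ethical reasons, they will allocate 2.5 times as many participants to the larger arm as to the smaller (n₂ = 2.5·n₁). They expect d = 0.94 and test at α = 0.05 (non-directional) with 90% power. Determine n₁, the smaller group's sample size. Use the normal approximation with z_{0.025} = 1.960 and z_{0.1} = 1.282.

With allocation ratio k = n₂/n₁ = 2.5, Var(x̄₁−x̄₂) = σ²(1/n₁ + 1/(k·n₁)) = σ²·(k+1)/(k·n₁).
So n₁ = (1 + 1/k)·((z_{α/2} + z_β)/d)² = 1.400 × (3.242/0.94)².
n₁ = 1.400 × 11.90 = 16.7.
Round up: n₁ = 17, giving n₂ = ⌈2.5 × 17⌉ = ⌈42.5⌉ = 43.

n₁ = 17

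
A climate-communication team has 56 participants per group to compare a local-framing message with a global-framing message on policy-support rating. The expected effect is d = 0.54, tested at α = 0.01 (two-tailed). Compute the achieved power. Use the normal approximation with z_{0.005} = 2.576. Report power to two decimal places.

For two equal groups, power = Φ(d·√(n/2) − z_{α/2}).
d·√(n/2) = 0.54 × √(56/2) = 0.54 × 5.292 = 2.857.
z_β = 2.857 − 2.576 = 0.281.
Power = Φ(0.281) = 0.611.

power ≈ 0.61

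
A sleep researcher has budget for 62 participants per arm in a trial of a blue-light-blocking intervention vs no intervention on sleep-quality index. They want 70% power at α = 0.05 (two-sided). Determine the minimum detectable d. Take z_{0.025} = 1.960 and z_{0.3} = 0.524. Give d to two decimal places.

d_min ≈ 0.45

For two independent groups of n = 62 each: d_min = (z_{α/2} + z_β)·√(2/n).
z-sum = 1.960 + 0.524 = 2.484.
d_min = 2.484 × √(2/62) = 2.484 × 0.1796 = 0.446.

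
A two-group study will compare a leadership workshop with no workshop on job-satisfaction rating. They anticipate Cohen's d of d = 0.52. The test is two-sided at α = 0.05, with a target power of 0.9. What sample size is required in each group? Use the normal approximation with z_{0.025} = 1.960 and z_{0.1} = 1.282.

For two independent groups with equal n: n = 2·((z_{α/2} + z_β) / d)².
z_{α/2} + z_β = 1.960 + 1.282 = 3.242.
n = 2 × (3.242 / 0.52)² = 2 × 6.235² = 2 × 38.87 = 77.7.
Round up to the next whole participant.

n = 78 per group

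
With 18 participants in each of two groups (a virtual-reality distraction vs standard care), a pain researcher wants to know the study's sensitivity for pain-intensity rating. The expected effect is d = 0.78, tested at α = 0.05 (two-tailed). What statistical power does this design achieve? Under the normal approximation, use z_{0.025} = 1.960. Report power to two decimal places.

power ≈ 0.65

For two equal groups, power = Φ(d·√(n/2) − z_{α/2}).
d·√(n/2) = 0.78 × √(18/2) = 0.78 × 3.000 = 2.340.
z_β = 2.340 − 1.960 = 0.380.
Power = Φ(0.380) = 0.648.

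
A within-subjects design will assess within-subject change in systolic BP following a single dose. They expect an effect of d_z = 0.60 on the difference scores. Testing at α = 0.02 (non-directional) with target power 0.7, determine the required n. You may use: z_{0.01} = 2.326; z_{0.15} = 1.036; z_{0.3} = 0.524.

For a paired (one-sample on differences) test: n = ((z_{α/2} + z_β) / d)².
z_{α/2} + z_β = 2.326 + 0.524 = 2.850.
n = (2.850 / 0.60)² = 4.750² = 22.56.
Round up.

n = 23 pairs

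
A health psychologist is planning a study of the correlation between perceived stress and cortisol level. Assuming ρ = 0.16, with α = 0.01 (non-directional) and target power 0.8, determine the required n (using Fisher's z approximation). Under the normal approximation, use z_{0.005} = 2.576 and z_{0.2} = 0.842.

Fisher's z: C = ½·ln((1+r)/(1−r)) = ½·ln(1.3810) = 0.1614.
n = ((z_{α/2} + z_β)/C)² + 3.
(2.576 + 0.842) / 0.1614 = 3.418 / 0.1614 = 21.177.
n = 21.177² + 3 = 448.47 + 3 = 451.5.
Round up.

n = 452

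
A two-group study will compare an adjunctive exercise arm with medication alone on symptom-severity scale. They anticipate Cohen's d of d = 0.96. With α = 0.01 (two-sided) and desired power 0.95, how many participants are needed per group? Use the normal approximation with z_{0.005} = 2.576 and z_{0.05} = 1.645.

n = 39 per group

For two independent groups with equal n: n = 2·((z_{α/2} + z_β) / d)².
z_{α/2} + z_β = 2.576 + 1.645 = 4.221.
n = 2 × (4.221 / 0.96)² = 2 × 4.397² = 2 × 19.33 = 38.7.
Round up to the next whole participant.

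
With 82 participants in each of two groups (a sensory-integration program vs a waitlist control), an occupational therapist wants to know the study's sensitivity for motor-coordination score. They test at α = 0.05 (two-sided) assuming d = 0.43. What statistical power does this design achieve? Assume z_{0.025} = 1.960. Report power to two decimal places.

power ≈ 0.79

For two equal groups, power = Φ(d·√(n/2) − z_{α/2}).
d·√(n/2) = 0.43 × √(82/2) = 0.43 × 6.403 = 2.753.
z_β = 2.753 − 1.960 = 0.793.
Power = Φ(0.793) = 0.786.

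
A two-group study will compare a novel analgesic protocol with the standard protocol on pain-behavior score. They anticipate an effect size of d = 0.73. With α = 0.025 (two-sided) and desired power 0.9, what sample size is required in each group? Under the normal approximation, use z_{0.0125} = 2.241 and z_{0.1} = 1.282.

n = 47 per group

For two independent groups with equal n: n = 2·((z_{α/2} + z_β) / d)².
z_{α/2} + z_β = 2.241 + 1.282 = 3.523.
n = 2 × (3.523 / 0.73)² = 2 × 4.826² = 2 × 23.29 = 46.6.
Round up to the next whole participant.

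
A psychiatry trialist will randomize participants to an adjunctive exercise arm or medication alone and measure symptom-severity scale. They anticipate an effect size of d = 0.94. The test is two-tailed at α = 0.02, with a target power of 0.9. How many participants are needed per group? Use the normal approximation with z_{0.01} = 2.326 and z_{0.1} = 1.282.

n = 30 per group

For two independent groups with equal n: n = 2·((z_{α/2} + z_β) / d)².
z_{α/2} + z_β = 2.326 + 1.282 = 3.608.
n = 2 × (3.608 / 0.94)² = 2 × 3.838² = 2 × 14.73 = 29.5.
Round up to the next whole participant.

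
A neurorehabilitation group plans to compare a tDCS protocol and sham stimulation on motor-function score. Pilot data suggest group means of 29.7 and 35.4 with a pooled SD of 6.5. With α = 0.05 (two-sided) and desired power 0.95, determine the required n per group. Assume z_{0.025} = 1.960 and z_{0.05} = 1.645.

n = 34 per group

Cohen's d = |M₁ − M₂| / SD_pooled = |29.7 − 35.4| / 6.5 = 5.7 / 6.5 = 0.877.
For two independent groups with equal n: n = 2·((z_{α/2} + z_β) / d)².
z_{α/2} + z_β = 1.960 + 1.645 = 3.605.
n = 2 × (3.605 / 0.877)² = 2 × 4.111² = 2 × 16.90 = 33.8.
Round up to the next whole participant.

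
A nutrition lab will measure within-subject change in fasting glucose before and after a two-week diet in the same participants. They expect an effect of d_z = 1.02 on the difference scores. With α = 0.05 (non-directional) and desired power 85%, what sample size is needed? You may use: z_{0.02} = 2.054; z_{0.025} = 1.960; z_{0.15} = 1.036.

n = 9 pairs

For a paired (one-sample on differences) test: n = ((z_{α/2} + z_β) / d)².
z_{α/2} + z_β = 1.960 + 1.036 = 2.996.
n = (2.996 / 1.02)² = 2.937² = 8.63.
Round up.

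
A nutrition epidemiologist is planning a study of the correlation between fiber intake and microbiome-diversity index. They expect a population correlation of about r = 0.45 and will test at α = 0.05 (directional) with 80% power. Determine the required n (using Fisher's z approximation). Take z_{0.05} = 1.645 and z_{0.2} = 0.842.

n = 30

Fisher's z: C = ½·ln((1+r)/(1−r)) = ½·ln(2.6364) = 0.4847.
n = ((z_{α} + z_β)/C)² + 3.
(1.645 + 0.842) / 0.4847 = 2.487 / 0.4847 = 5.131.
n = 5.131² + 3 = 26.33 + 3 = 29.3.
Round up.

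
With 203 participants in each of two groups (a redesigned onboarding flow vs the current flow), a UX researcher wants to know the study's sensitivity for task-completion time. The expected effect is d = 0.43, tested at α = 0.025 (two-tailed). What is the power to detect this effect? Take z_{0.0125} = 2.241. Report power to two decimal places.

For two equal groups, power = Φ(d·√(n/2) − z_{α/2}).
d·√(n/2) = 0.43 × √(203/2) = 0.43 × 10.075 = 4.332.
z_β = 4.332 − 2.241 = 2.091.
Power = Φ(2.091) = 0.982.

power ≈ 0.98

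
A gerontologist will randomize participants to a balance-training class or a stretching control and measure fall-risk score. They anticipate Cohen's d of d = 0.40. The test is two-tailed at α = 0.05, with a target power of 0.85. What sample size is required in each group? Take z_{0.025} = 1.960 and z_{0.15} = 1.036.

For two independent groups with equal n: n = 2·((z_{α/2} + z_β) / d)².
z_{α/2} + z_β = 1.960 + 1.036 = 2.996.
n = 2 × (2.996 / 0.40)² = 2 × 7.490² = 2 × 56.10 = 112.2.
Round up to the next whole participant.

n = 113 per group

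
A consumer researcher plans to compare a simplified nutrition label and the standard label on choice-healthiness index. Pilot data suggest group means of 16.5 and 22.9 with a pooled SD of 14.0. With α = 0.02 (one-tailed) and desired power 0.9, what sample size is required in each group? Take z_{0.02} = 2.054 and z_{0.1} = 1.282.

n = 107 per group

Cohen's d = |M₁ − M₂| / SD_pooled = |16.5 − 22.9| / 14.0 = 6.4 / 14.0 = 0.457.
For two independent groups with equal n: n = 2·((z_{α} + z_β) / d)².
z_{α} + z_β = 2.054 + 1.282 = 3.336.
n = 2 × (3.336 / 0.457)² = 2 × 7.300² = 2 × 53.29 = 106.6.
Round up to the next whole participant.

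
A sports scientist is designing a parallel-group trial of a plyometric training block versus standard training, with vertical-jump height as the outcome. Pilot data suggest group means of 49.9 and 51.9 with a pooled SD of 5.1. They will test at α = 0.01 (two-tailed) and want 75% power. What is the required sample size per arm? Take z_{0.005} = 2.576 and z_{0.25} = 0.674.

Cohen's d = |M₁ − M₂| / SD_pooled = |49.9 − 51.9| / 5.1 = 2.0 / 5.1 = 0.392.
For two independent groups with equal n: n = 2·((z_{α/2} + z_β) / d)².
z_{α/2} + z_β = 2.576 + 0.674 = 3.250.
n = 2 × (3.250 / 0.392)² = 2 × 8.291² = 2 × 68.74 = 137.5.
Round up to the next whole participant.

n = 138 per group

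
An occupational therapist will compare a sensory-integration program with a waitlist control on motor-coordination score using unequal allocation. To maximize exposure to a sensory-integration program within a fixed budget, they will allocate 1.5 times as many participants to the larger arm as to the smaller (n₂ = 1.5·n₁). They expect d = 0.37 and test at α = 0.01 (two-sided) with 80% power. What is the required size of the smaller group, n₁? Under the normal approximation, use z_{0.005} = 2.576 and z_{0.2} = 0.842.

With allocation ratio k = n₂/n₁ = 1.5, Var(x̄₁−x̄₂) = σ²(1/n₁ + 1/(k·n₁)) = σ²·(k+1)/(k·n₁).
So n₁ = (1 + 1/k)·((z_{α/2} + z_β)/d)² = 1.667 × (3.418/0.37)².
n₁ = 1.667 × 85.34 = 142.2.
Round up: n₁ = 143, giving n₂ = ⌈1.5 × 143⌉ = ⌈214.5⌉ = 215.

n₁ = 143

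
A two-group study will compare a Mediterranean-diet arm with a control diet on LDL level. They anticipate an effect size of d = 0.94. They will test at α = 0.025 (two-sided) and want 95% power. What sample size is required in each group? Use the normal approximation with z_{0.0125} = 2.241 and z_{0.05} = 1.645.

n = 35 per group

For two independent groups with equal n: n = 2·((z_{α/2} + z_β) / d)².
z_{α/2} + z_β = 2.241 + 1.645 = 3.886.
n = 2 × (3.886 / 0.94)² = 2 × 4.134² = 2 × 17.09 = 34.2.
Round up to the next whole participant.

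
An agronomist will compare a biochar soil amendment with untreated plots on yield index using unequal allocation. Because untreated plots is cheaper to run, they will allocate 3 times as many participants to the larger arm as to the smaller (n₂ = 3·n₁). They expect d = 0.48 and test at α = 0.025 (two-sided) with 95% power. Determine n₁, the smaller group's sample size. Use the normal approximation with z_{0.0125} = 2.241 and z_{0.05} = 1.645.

n₁ = 88

With allocation ratio k = n₂/n₁ = 3, Var(x̄₁−x̄₂) = σ²(1/n₁ + 1/(k·n₁)) = σ²·(k+1)/(k·n₁).
So n₁ = (1 + 1/k)·((z_{α/2} + z_β)/d)² = 1.333 × (3.886/0.48)².
n₁ = 1.333 × 65.54 = 87.4.
Round up: n₁ = 88, giving n₂ = 3 × 88 = 264.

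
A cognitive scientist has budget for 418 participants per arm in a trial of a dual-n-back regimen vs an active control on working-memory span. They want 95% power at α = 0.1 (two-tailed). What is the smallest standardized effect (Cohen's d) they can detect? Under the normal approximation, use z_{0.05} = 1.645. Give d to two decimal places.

For two independent groups of n = 418 each: d_min = (z_{α/2} + z_β)·√(2/n).
z-sum = 1.645 + 1.645 = 3.290.
d_min = 3.290 × √(2/418) = 3.290 × 0.0692 = 0.228.

d_min ≈ 0.23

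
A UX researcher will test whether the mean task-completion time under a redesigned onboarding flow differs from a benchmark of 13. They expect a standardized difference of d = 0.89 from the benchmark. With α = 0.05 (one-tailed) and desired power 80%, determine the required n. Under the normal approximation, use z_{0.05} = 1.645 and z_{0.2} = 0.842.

n = 8

For a one-sample test: n = ((z_{α} + z_β) / d)².
z_{α} + z_β = 1.645 + 0.842 = 2.487.
n = (2.487 / 0.89)² = 2.794² = 7.81.
Round up.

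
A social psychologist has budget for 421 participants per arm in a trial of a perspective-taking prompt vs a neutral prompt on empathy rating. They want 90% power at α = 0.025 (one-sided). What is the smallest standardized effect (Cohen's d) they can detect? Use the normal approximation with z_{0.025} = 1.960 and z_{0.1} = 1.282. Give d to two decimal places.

d_min ≈ 0.22

For two independent groups of n = 421 each: d_min = (z_{α} + z_β)·√(2/n).
z-sum = 1.960 + 1.282 = 3.242.
d_min = 3.242 × √(2/421) = 3.242 × 0.0689 = 0.223.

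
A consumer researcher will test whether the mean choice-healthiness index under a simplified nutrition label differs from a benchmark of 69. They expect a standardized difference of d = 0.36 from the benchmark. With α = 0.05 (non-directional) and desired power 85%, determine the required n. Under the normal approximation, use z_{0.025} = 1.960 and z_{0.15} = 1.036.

n = 70

For a one-sample test: n = ((z_{α/2} + z_β) / d)².
z_{α/2} + z_β = 1.960 + 1.036 = 2.996.
n = (2.996 / 0.36)² = 8.322² = 69.26.
Round up.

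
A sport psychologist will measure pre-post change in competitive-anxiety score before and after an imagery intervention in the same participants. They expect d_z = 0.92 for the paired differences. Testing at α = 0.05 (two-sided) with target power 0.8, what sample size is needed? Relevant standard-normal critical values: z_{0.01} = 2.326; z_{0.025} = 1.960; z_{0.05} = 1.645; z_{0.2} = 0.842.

n = 10 pairs

For a paired (one-sample on differences) test: n = ((z_{α/2} + z_β) / d)².
z_{α/2} + z_β = 1.960 + 0.842 = 2.802.
n = (2.802 / 0.92)² = 3.046² = 9.28.
Round up.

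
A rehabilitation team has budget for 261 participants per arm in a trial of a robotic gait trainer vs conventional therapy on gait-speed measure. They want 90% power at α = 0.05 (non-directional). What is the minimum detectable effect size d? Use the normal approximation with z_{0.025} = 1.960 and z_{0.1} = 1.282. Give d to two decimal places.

d_min ≈ 0.28

For two independent groups of n = 261 each: d_min = (z_{α/2} + z_β)·√(2/n).
z-sum = 1.960 + 1.282 = 3.242.
d_min = 3.242 × √(2/261) = 3.242 × 0.0875 = 0.284.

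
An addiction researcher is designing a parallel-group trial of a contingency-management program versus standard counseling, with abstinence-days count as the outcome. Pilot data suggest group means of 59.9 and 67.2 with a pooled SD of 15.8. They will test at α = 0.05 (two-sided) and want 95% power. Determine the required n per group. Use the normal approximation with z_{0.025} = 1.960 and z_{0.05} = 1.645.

n = 122 per group

Cohen's d = |M₁ − M₂| / SD_pooled = |59.9 − 67.2| / 15.8 = 7.3 / 15.8 = 0.462.
For two independent groups with equal n: n = 2·((z_{α/2} + z_β) / d)².
z_{α/2} + z_β = 1.960 + 1.645 = 3.605.
n = 2 × (3.605 / 0.462)² = 2 × 7.803² = 2 × 60.89 = 121.8.
Round up to the next whole participant.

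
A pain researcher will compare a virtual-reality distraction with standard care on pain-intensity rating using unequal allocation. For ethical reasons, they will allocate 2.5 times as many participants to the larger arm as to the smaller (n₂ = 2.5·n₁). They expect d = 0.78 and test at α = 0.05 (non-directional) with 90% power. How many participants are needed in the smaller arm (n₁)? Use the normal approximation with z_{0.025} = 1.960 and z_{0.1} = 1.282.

With allocation ratio k = n₂/n₁ = 2.5, Var(x̄₁−x̄₂) = σ²(1/n₁ + 1/(k·n₁)) = σ²·(k+1)/(k·n₁).
So n₁ = (1 + 1/k)·((z_{α/2} + z_β)/d)² = 1.400 × (3.242/0.78)².
n₁ = 1.400 × 17.28 = 24.2.
Round up: n₁ = 25, giving n₂ = ⌈2.5 × 25⌉ = ⌈62.5⌉ = 63.

n₁ = 25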